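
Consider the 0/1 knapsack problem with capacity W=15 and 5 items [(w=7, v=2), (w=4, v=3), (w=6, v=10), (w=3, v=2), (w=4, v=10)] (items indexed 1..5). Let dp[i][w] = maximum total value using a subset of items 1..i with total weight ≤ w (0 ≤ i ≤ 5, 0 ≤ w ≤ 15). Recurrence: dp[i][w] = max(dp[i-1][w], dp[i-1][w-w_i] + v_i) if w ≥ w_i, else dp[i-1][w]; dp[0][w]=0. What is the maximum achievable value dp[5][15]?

i\w   0   1   2   3   4   5   6   7   8   9  10  11  12  13  14  15
  0   0   0   0   0   0   0   0   0   0   0   0   0   0   0   0   0
  1   0   0   0   0   0   0   0   2   2   2   2   2   2   2   2   2
  2   0   0   0   0   3   3   3   3   3   3   3   5   5   5   5   5
  3   0   0   0   0   3   3  10  10  10  10  13  13  13  13  13  13
  4   0   0   0   2   3   3  10  10  10  12  13  13  13  15  15  15
  5   0   0   0   2  10  10  10  12  13  13  20  20  20  22  23  23

23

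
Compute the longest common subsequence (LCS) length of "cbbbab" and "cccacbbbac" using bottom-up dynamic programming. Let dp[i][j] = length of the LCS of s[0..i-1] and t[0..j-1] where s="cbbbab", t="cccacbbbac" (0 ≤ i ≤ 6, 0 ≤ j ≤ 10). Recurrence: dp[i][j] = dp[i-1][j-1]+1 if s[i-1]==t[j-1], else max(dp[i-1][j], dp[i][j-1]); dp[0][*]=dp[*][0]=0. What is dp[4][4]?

1

   ''  c  c  c  a  c  b  b  b  a  c
''  0  0  0  0  0  0  0  0  0  0  0
 c  0  1  1  1  1  1  1  1  1  1  1
 b  0  1  1  1  1  1  2  2  2  2  2
 b  0  1  1  1  1  1  2  3  3  3  3
 b  0  1  1  1  1  1  2  3  4  4  4
 a  0  1  1  1  2  2  2  3  4  5  5
 b  0  1  1  1  2  2  3  3  4  5  5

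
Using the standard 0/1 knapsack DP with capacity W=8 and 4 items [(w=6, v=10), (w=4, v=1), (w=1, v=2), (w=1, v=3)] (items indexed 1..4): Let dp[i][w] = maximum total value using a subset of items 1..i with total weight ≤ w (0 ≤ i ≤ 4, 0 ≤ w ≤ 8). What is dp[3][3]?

2

i\w   0   1   2   3   4   5   6   7   8
  0   0   0   0   0   0   0   0   0   0
  1   0   0   0   0   0   0  10  10  10
  2   0   0   0   0   1   1  10  10  10
  3   0   2   2   2   2   3  10  12  12
  4   0   3   5   5   5   5  10  13  15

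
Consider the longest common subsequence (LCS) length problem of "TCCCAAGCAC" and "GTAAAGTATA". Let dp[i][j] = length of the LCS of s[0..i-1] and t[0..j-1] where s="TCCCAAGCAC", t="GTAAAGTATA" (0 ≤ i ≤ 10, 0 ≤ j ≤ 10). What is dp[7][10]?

   ''  G  T  A  A  A  G  T  A  T  A
''  0  0  0  0  0  0  0  0  0  0  0
 T  0  0  1  1  1  1  1  1  1  1  1
 C  0  0  1  1  1  1  1  1  1  1  1
 C  0  0  1  1  1  1  1  1  1  1  1
 C  0  0  1  1  1  1  1  1  1  1  1
 A  0  0  1  2  2  2  2  2  2  2  2
 A  0  0  1  2  3  3  3  3  3  3  3
 G  0  1  1  2  3  3  4  4  4  4  4
 C  0  1  1  2  3  3  4  4  4  4  4
 A  0  1  1  2  3  4  4  4  5  5  5
 C  0  1  1  2  3  4  4  4  5  5  5

4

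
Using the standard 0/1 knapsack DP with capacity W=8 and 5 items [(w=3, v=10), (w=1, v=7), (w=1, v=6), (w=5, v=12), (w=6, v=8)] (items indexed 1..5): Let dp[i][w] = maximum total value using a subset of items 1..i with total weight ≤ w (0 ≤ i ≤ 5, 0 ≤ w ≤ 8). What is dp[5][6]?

23

i\w   0   1   2   3   4   5   6   7   8
  0   0   0   0   0   0   0   0   0   0
  1   0   0   0  10  10  10  10  10  10
  2   0   7   7  10  17  17  17  17  17
  3   0   7  13  13  17  23  23  23  23
  4   0   7  13  13  17  23  23  25  25
  5   0   7  13  13  17  23  23  25  25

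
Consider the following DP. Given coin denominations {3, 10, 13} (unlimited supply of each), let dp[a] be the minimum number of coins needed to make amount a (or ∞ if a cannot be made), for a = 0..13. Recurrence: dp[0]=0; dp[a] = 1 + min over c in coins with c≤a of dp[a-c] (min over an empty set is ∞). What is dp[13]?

1

 a  0  1  2  3  4  5  6  7  8  9 10 11 12 13
dp  0  -  -  1  -  -  2  -  -  3  1  -  4  1
(- denotes ∞ / unreachable)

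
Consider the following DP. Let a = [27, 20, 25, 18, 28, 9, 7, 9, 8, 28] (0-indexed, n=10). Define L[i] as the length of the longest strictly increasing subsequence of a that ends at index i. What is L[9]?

   i    0    1    2    3    4    5    6    7    8    9
a[i]   27   20   25   18   28    9    7    9    8   28
L[i]    1    1    2    1    3    1    1    2    2    3

3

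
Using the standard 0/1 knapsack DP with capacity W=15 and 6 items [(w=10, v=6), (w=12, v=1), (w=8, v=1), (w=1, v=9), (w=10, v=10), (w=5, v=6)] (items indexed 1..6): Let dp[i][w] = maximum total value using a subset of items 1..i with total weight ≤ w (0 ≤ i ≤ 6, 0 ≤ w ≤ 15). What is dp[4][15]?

i\w   0   1   2   3   4   5   6   7   8   9  10  11  12  13  14  15
  0   0   0   0   0   0   0   0   0   0   0   0   0   0   0   0   0
  1   0   0   0   0   0   0   0   0   0   0   6   6   6   6   6   6
  2   0   0   0   0   0   0   0   0   0   0   6   6   6   6   6   6
  3   0   0   0   0   0   0   0   0   1   1   6   6   6   6   6   6
  4   0   9   9   9   9   9   9   9   9  10  10  15  15  15  15  15
  5   0   9   9   9   9   9   9   9   9  10  10  19  19  19  19  19
  6   0   9   9   9   9   9  15  15  15  15  15  19  19  19  19  19

15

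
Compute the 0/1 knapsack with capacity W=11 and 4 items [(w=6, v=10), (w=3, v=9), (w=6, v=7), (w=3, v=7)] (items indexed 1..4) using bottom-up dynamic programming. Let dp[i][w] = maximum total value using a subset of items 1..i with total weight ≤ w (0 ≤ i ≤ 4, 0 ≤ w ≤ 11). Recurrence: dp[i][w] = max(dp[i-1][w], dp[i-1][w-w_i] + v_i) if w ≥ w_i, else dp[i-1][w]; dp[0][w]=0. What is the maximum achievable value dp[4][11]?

19

i\w   0   1   2   3   4   5   6   7   8   9  10  11
  0   0   0   0   0   0   0   0   0   0   0   0   0
  1   0   0   0   0   0   0  10  10  10  10  10  10
  2   0   0   0   9   9   9  10  10  10  19  19  19
  3   0   0   0   9   9   9  10  10  10  19  19  19
  4   0   0   0   9   9   9  16  16  16  19  19  19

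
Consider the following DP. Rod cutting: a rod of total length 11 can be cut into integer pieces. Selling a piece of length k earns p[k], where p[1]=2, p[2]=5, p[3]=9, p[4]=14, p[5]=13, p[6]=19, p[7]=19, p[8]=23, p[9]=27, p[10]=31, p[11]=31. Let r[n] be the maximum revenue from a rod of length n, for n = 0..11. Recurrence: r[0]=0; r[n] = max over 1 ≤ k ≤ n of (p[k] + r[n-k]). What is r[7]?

   n    0    1    2    3    4    5    6    7    8    9   10   11
r[n]    0    2    5    9   14   16   19   23   28   30   33   37

23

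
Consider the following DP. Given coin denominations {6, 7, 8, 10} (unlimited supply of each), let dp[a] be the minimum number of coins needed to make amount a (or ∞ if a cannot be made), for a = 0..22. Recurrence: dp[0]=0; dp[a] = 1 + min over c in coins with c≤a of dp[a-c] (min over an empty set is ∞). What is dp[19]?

3

 a  0  1  2  3  4  5  6  7  8  9 10 11 12 13 14 15 16 17 18 19 20 21 22
dp  0  -  -  -  -  -  1  1  1  -  1  -  2  2  2  2  2  2  2  3  2  3  3
(- denotes ∞ / unreachable)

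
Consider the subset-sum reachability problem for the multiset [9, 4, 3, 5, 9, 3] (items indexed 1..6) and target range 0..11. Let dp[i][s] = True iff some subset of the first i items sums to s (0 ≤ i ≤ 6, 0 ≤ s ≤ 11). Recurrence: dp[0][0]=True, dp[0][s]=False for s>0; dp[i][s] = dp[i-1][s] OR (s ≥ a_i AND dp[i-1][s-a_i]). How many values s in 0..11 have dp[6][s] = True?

10

i\s   0   1   2   3   4   5   6   7   8   9  10  11
  0   T   F   F   F   F   F   F   F   F   F   F   F
  1   T   F   F   F   F   F   F   F   F   T   F   F
  2   T   F   F   F   T   F   F   F   F   T   F   F
  3   T   F   F   T   T   F   F   T   F   T   F   F
  4   T   F   F   T   T   T   F   T   T   T   F   F
  5   T   F   F   T   T   T   F   T   T   T   F   F
  6   T   F   F   T   T   T   T   T   T   T   T   T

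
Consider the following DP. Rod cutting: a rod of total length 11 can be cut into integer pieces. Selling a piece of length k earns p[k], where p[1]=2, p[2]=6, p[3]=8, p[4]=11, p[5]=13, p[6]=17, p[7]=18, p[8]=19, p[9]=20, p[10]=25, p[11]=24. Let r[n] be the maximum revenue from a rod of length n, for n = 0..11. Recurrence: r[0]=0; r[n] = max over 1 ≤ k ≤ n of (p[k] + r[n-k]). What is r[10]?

30

   n    0    1    2    3    4    5    6    7    8    9   10   11
r[n]    0    2    6    8   12   14   18   20   24   26   30   32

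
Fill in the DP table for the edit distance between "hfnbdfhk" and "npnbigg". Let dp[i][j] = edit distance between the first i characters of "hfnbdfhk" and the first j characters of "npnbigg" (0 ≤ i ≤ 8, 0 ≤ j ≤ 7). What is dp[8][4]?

6

   ''  n  p  n  b  i  g  g
''  0  1  2  3  4  5  6  7
 h  1  1  2  3  4  5  6  7
 f  2  2  2  3  4  5  6  7
 n  3  2  3  2  3  4  5  6
 b  4  3  3  3  2  3  4  5
 d  5  4  4  4  3  3  4  5
 f  6  5  5  5  4  4  4  5
 h  7  6  6  6  5  5  5  5
 k  8  7  7  7  6  6  6  6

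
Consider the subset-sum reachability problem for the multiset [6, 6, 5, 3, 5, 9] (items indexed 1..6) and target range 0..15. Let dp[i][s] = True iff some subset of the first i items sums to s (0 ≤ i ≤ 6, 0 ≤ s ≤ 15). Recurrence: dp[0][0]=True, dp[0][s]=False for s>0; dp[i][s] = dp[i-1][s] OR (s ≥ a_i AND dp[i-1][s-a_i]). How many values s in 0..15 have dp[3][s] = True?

5

i\s   0   1   2   3   4   5   6   7   8   9  10  11  12  13  14  15
  0   T   F   F   F   F   F   F   F   F   F   F   F   F   F   F   F
  1   T   F   F   F   F   F   T   F   F   F   F   F   F   F   F   F
  2   T   F   F   F   F   F   T   F   F   F   F   F   T   F   F   F
  3   T   F   F   F   F   T   T   F   F   F   F   T   T   F   F   F
  4   T   F   F   T   F   T   T   F   T   T   F   T   T   F   T   T
  5   T   F   F   T   F   T   T   F   T   T   T   T   T   T   T   T
  6   T   F   F   T   F   T   T   F   T   T   T   T   T   T   T   T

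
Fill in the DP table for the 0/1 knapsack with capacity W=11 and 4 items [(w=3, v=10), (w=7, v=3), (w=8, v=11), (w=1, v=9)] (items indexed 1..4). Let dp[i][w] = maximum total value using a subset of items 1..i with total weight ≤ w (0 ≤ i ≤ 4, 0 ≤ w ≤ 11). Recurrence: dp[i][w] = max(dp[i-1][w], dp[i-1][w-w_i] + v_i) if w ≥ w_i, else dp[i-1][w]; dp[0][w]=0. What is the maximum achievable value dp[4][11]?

i\w   0   1   2   3   4   5   6   7   8   9  10  11
  0   0   0   0   0   0   0   0   0   0   0   0   0
  1   0   0   0  10  10  10  10  10  10  10  10  10
  2   0   0   0  10  10  10  10  10  10  10  13  13
  3   0   0   0  10  10  10  10  10  11  11  13  21
  4   0   9   9  10  19  19  19  19  19  20  20  22

22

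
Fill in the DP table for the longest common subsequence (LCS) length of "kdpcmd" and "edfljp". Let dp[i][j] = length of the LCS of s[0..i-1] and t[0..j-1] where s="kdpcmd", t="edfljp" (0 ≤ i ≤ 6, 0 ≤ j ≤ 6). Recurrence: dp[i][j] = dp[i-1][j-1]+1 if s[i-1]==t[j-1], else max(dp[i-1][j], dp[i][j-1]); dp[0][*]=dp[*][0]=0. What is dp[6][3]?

   ''  e  d  f  l  j  p
''  0  0  0  0  0  0  0
 k  0  0  0  0  0  0  0
 d  0  0  1  1  1  1  1
 p  0  0  1  1  1  1  2
 c  0  0  1  1  1  1  2
 m  0  0  1  1  1  1  2
 d  0  0  1  1  1  1  2

1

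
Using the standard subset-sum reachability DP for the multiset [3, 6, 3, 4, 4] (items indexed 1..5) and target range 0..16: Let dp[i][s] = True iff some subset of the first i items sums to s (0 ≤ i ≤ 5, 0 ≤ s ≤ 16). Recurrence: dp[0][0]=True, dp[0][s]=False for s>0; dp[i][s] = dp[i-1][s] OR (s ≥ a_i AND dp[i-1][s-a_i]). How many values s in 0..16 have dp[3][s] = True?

5

i\s   0   1   2   3   4   5   6   7   8   9  10  11  12  13  14  15  16
  0   T   F   F   F   F   F   F   F   F   F   F   F   F   F   F   F   F
  1   T   F   F   T   F   F   F   F   F   F   F   F   F   F   F   F   F
  2   T   F   F   T   F   F   T   F   F   T   F   F   F   F   F   F   F
  3   T   F   F   T   F   F   T   F   F   T   F   F   T   F   F   F   F
  4   T   F   F   T   T   F   T   T   F   T   T   F   T   T   F   F   T
  5   T   F   F   T   T   F   T   T   T   T   T   T   T   T   T   F   T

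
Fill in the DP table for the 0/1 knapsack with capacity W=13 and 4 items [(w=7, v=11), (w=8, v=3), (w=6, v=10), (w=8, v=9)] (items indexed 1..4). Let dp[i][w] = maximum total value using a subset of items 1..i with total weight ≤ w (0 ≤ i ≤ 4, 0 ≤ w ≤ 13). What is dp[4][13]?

i\w   0   1   2   3   4   5   6   7   8   9  10  11  12  13
  0   0   0   0   0   0   0   0   0   0   0   0   0   0   0
  1   0   0   0   0   0   0   0  11  11  11  11  11  11  11
  2   0   0   0   0   0   0   0  11  11  11  11  11  11  11
  3   0   0   0   0   0   0  10  11  11  11  11  11  11  21
  4   0   0   0   0   0   0  10  11  11  11  11  11  11  21

21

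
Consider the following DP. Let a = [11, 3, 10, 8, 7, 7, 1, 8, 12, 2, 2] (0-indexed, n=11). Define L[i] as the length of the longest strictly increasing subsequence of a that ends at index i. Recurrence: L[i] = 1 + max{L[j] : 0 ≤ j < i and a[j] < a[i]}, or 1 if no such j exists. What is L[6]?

1

   i    0    1    2    3    4    5    6    7    8    9   10
a[i]   11    3   10    8    7    7    1    8   12    2    2
L[i]    1    1    2    2    2    2    1    3    4    2    2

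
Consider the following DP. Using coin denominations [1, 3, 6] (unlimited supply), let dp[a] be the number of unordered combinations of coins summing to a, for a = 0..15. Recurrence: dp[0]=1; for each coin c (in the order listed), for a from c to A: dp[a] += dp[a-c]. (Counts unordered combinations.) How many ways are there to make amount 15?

12

after  coin     0     1     2     3     4     5     6     7     8     9    10    11    12    13    14    15
          1     1     1     1     1     1     1     1     1     1     1     1     1     1     1     1     1
          3     1     1     1     2     2     2     3     3     3     4     4     4     5     5     5     6
          6     1     1     1     2     2     2     4     4     4     6     6     6     9     9     9    12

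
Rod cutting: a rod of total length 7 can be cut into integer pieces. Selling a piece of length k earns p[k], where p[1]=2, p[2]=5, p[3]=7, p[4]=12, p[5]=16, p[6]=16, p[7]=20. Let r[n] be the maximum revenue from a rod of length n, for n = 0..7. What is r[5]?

16

   n    0    1    2    3    4    5    6    7
r[n]    0    2    5    7   12   16   18   21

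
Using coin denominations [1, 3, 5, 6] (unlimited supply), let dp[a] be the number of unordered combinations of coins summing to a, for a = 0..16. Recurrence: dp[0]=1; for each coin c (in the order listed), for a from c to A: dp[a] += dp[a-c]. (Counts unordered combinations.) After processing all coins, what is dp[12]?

after  coin     0     1     2     3     4     5     6     7     8     9    10    11    12    13    14    15    16
          1     1     1     1     1     1     1     1     1     1     1     1     1     1     1     1     1     1
          3     1     1     1     2     2     2     3     3     3     4     4     4     5     5     5     6     6
          5     1     1     1     2     2     3     4     4     5     6     7     8     9    10    11    13    14
          6     1     1     1     2     2     3     5     5     6     8     9    11    14    15    17    21    23

14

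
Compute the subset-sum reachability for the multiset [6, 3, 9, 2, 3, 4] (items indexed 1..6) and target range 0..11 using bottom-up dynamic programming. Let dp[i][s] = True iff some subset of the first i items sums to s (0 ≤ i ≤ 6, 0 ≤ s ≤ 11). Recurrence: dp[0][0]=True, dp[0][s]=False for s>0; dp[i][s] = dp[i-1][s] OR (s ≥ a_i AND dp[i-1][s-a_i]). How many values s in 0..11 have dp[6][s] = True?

11

i\s   0   1   2   3   4   5   6   7   8   9  10  11
  0   T   F   F   F   F   F   F   F   F   F   F   F
  1   T   F   F   F   F   F   T   F   F   F   F   F
  2   T   F   F   T   F   F   T   F   F   T   F   F
  3   T   F   F   T   F   F   T   F   F   T   F   F
  4   T   F   T   T   F   T   T   F   T   T   F   T
  5   T   F   T   T   F   T   T   F   T   T   F   T
  6   T   F   T   T   T   T   T   T   T   T   T   T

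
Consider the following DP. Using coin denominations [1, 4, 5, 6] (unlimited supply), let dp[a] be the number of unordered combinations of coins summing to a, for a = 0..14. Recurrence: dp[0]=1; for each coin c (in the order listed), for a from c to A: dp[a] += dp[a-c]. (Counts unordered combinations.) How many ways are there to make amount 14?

14

after  coin     0     1     2     3     4     5     6     7     8     9    10    11    12    13    14
          1     1     1     1     1     1     1     1     1     1     1     1     1     1     1     1
          4     1     1     1     1     2     2     2     2     3     3     3     3     4     4     4
          5     1     1     1     1     2     3     3     3     4     5     6     6     7     8     9
          6     1     1     1     1     2     3     4     4     5     6     8     9    11    12    14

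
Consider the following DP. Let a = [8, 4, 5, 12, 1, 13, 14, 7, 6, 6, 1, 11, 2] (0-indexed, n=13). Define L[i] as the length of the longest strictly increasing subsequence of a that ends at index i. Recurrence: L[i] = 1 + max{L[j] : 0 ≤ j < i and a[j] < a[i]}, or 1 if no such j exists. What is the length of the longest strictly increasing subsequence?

5

   i    0    1    2    3    4    5    6    7    8    9   10   11   12
a[i]    8    4    5   12    1   13   14    7    6    6    1   11    2
L[i]    1    1    2    3    1    4    5    3    3    3    1    4    2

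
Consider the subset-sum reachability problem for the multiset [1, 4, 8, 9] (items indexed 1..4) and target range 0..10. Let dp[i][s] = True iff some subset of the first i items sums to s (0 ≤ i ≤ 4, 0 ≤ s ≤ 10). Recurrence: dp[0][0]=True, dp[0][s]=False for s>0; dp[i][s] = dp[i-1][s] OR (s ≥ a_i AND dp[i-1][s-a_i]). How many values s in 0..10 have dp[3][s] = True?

6

i\s   0   1   2   3   4   5   6   7   8   9  10
  0   T   F   F   F   F   F   F   F   F   F   F
  1   T   T   F   F   F   F   F   F   F   F   F
  2   T   T   F   F   T   T   F   F   F   F   F
  3   T   T   F   F   T   T   F   F   T   T   F
  4   T   T   F   F   T   T   F   F   T   T   T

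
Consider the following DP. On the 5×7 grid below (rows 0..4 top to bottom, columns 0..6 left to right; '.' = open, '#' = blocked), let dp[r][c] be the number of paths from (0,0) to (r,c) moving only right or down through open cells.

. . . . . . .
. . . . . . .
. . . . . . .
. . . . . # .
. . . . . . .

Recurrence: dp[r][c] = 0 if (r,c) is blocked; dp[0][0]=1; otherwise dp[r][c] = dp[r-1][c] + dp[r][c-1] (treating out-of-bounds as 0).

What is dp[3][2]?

10

r\c   0   1   2   3   4   5   6
  0   1   1   1   1   1   1   1
  1   1   2   3   4   5   6   7
  2   1   3   6  10  15  21  28
  3   1   4  10  20  35   0  28
  4   1   5  15  35  70  70  98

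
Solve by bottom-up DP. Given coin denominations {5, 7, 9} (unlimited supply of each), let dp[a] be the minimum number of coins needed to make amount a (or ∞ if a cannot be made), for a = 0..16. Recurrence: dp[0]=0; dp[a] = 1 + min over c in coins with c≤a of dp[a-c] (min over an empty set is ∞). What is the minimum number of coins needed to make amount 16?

 a  0  1  2  3  4  5  6  7  8  9 10 11 12 13 14 15 16
dp  0  -  -  -  -  1  -  1  -  1  2  -  2  -  2  3  2
(- denotes ∞ / unreachable)

2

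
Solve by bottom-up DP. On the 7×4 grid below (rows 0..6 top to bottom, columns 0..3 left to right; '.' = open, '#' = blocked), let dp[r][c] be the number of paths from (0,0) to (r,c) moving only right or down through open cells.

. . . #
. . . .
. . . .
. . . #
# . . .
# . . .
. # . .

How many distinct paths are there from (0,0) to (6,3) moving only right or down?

r\c   0   1   2   3
  0   1   1   1   0
  1   1   2   3   3
  2   1   3   6   9
  3   1   4  10   0
  4   0   4  14  14
  5   0   4  18  32
  6   0   0  18  50

50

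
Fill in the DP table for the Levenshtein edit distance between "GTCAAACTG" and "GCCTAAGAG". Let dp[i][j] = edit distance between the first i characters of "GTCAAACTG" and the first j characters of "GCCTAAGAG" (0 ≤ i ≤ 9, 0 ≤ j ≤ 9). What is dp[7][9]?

4

   ''  G  C  C  T  A  A  G  A  G
''  0  1  2  3  4  5  6  7  8  9
 G  1  0  1  2  3  4  5  6  7  8
 T  2  1  1  2  2  3  4  5  6  7
 C  3  2  1  1  2  3  4  5  6  7
 A  4  3  2  2  2  2  3  4  5  6
 A  5  4  3  3  3  2  2  3  4  5
 A  6  5  4  4  4  3  2  3  3  4
 C  7  6  5  4  5  4  3  3  4  4
 T  8  7  6  5  4  5  4  4  4  5
 G  9  8  7  6  5  5  5  4  5  4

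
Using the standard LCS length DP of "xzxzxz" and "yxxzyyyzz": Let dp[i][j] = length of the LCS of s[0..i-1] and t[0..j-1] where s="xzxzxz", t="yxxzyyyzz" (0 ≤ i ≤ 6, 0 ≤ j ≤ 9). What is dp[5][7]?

   ''  y  x  x  z  y  y  y  z  z
''  0  0  0  0  0  0  0  0  0  0
 x  0  0  1  1  1  1  1  1  1  1
 z  0  0  1  1  2  2  2  2  2  2
 x  0  0  1  2  2  2  2  2  2  2
 z  0  0  1  2  3  3  3  3  3  3
 x  0  0  1  2  3  3  3  3  3  3
 z  0  0  1  2  3  3  3  3  4  4

3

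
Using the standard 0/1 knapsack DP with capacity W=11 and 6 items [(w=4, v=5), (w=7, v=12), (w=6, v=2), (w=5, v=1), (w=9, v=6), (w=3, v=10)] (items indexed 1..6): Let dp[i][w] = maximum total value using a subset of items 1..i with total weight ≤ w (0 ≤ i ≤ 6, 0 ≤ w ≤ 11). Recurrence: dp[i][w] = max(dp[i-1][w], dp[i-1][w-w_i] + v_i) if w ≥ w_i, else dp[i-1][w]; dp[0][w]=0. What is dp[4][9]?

12

i\w   0   1   2   3   4   5   6   7   8   9  10  11
  0   0   0   0   0   0   0   0   0   0   0   0   0
  1   0   0   0   0   5   5   5   5   5   5   5   5
  2   0   0   0   0   5   5   5  12  12  12  12  17
  3   0   0   0   0   5   5   5  12  12  12  12  17
  4   0   0   0   0   5   5   5  12  12  12  12  17
  5   0   0   0   0   5   5   5  12  12  12  12  17
  6   0   0   0  10  10  10  10  15  15  15  22  22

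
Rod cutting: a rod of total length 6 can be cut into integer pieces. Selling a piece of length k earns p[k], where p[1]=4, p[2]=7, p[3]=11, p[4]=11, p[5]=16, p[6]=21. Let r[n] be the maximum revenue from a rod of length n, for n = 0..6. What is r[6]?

24

   n    0    1    2    3    4    5    6
r[n]    0    4    8   12   16   20   24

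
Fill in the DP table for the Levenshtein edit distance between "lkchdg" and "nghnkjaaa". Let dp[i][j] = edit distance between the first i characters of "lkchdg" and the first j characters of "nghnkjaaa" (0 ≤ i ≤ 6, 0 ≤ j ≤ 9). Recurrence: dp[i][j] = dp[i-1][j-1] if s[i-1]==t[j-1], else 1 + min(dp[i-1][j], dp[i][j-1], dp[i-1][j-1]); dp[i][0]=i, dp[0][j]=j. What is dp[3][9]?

8

   ''  n  g  h  n  k  j  a  a  a
''  0  1  2  3  4  5  6  7  8  9
 l  1  1  2  3  4  5  6  7  8  9
 k  2  2  2  3  4  4  5  6  7  8
 c  3  3  3  3  4  5  5  6  7  8
 h  4  4  4  3  4  5  6  6  7  8
 d  5  5  5  4  4  5  6  7  7  8
 g  6  6  5  5  5  5  6  7  8  8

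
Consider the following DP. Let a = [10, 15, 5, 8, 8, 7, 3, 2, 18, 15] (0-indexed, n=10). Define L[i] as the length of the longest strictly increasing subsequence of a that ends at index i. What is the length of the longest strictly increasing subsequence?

3

   i    0    1    2    3    4    5    6    7    8    9
a[i]   10   15    5    8    8    7    3    2   18   15
L[i]    1    2    1    2    2    2    1    1    3    3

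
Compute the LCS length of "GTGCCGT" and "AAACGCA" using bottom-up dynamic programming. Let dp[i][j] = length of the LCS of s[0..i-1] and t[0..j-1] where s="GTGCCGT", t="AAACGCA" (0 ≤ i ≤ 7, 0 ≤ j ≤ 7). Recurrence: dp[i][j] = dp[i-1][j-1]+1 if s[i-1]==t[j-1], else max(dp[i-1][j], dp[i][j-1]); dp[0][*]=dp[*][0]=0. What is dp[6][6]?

2

   ''  A  A  A  C  G  C  A
''  0  0  0  0  0  0  0  0
 G  0  0  0  0  0  1  1  1
 T  0  0  0  0  0  1  1  1
 G  0  0  0  0  0  1  1  1
 C  0  0  0  0  1  1  2  2
 C  0  0  0  0  1  1  2  2
 G  0  0  0  0  1  2  2  2
 T  0  0  0  0  1  2  2  2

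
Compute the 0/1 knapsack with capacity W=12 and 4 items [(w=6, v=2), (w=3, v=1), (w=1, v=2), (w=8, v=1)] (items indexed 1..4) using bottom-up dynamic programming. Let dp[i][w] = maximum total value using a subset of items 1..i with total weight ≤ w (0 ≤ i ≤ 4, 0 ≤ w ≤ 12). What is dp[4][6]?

3

i\w   0   1   2   3   4   5   6   7   8   9  10  11  12
  0   0   0   0   0   0   0   0   0   0   0   0   0   0
  1   0   0   0   0   0   0   2   2   2   2   2   2   2
  2   0   0   0   1   1   1   2   2   2   3   3   3   3
  3   0   2   2   2   3   3   3   4   4   4   5   5   5
  4   0   2   2   2   3   3   3   4   4   4   5   5   5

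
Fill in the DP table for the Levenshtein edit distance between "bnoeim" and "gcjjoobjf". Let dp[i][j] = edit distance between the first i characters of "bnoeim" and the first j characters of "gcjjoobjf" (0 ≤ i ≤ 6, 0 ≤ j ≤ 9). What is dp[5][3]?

5

   ''  g  c  j  j  o  o  b  j  f
''  0  1  2  3  4  5  6  7  8  9
 b  1  1  2  3  4  5  6  6  7  8
 n  2  2  2  3  4  5  6  7  7  8
 o  3  3  3  3  4  4  5  6  7  8
 e  4  4  4  4  4  5  5  6  7  8
 i  5  5  5  5  5  5  6  6  7  8
 m  6  6  6  6  6  6  6  7  7  8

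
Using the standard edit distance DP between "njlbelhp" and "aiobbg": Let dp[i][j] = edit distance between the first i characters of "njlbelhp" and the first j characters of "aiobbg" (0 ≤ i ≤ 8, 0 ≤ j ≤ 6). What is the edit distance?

   ''  a  i  o  b  b  g
''  0  1  2  3  4  5  6
 n  1  1  2  3  4  5  6
 j  2  2  2  3  4  5  6
 l  3  3  3  3  4  5  6
 b  4  4  4  4  3  4  5
 e  5  5  5  5  4  4  5
 l  6  6  6  6  5  5  5
 h  7  7  7  7  6  6  6
 p  8  8  8  8  7  7  7

7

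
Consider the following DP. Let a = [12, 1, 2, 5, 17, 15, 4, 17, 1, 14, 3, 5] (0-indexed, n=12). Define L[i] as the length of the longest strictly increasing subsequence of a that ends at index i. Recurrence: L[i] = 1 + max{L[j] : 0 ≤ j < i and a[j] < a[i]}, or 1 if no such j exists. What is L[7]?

   i    0    1    2    3    4    5    6    7    8    9   10   11
a[i]   12    1    2    5   17   15    4   17    1   14    3    5
L[i]    1    1    2    3    4    4    3    5    1    4    3    4

5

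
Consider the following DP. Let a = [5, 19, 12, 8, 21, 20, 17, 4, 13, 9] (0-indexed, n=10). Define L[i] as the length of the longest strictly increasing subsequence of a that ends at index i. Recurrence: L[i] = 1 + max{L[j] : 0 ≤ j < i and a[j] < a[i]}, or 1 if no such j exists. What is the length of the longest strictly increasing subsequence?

3

   i    0    1    2    3    4    5    6    7    8    9
a[i]    5   19   12    8   21   20   17    4   13    9
L[i]    1    2    2    2    3    3    3    1    3    3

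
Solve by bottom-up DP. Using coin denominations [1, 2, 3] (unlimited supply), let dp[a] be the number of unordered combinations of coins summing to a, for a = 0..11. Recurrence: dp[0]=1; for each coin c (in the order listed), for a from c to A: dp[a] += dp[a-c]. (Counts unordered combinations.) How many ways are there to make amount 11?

16

after  coin     0     1     2     3     4     5     6     7     8     9    10    11
          1     1     1     1     1     1     1     1     1     1     1     1     1
          2     1     1     2     2     3     3     4     4     5     5     6     6
          3     1     1     2     3     4     5     7     8    10    12    14    16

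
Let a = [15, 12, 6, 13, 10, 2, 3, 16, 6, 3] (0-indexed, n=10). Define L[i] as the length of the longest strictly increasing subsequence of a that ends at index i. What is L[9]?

2

   i    0    1    2    3    4    5    6    7    8    9
a[i]   15   12    6   13   10    2    3   16    6    3
L[i]    1    1    1    2    2    1    2    3    3    2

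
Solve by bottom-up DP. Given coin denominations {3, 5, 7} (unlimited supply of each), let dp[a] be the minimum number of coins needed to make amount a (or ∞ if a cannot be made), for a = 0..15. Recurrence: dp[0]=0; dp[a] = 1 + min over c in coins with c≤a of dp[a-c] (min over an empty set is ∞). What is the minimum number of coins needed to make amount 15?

 a  0  1  2  3  4  5  6  7  8  9 10 11 12 13 14 15
dp  0  -  -  1  -  1  2  1  2  3  2  3  2  3  2  3
(- denotes ∞ / unreachable)

3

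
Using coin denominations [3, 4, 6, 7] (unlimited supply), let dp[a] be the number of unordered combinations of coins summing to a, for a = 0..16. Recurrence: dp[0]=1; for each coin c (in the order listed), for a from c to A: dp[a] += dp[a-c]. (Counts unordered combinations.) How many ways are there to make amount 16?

after  coin     0     1     2     3     4     5     6     7     8     9    10    11    12    13    14    15    16
          3     1     0     0     1     0     0     1     0     0     1     0     0     1     0     0     1     0
          4     1     0     0     1     1     0     1     1     1     1     1     1     2     1     1     2     2
          6     1     0     0     1     1     0     2     1     1     2     2     1     4     2     2     4     4
          7     1     0     0     1     1     0     2     2     1     2     3     2     4     4     4     5     6

6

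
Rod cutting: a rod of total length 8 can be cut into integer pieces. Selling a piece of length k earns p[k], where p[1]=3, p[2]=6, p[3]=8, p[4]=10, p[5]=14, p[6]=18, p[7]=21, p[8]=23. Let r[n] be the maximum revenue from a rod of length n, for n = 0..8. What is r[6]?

18

   n    0    1    2    3    4    5    6    7    8
r[n]    0    3    6    9   12   15   18   21   24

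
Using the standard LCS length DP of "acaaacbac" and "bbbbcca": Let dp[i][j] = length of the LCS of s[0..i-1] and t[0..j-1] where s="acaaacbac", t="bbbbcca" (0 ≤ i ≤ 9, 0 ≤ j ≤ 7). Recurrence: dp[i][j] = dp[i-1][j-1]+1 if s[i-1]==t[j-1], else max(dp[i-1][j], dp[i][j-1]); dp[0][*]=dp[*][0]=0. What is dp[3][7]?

   ''  b  b  b  b  c  c  a
''  0  0  0  0  0  0  0  0
 a  0  0  0  0  0  0  0  1
 c  0  0  0  0  0  1  1  1
 a  0  0  0  0  0  1  1  2
 a  0  0  0  0  0  1  1  2
 a  0  0  0  0  0  1  1  2
 c  0  0  0  0  0  1  2  2
 b  0  1  1  1  1  1  2  2
 a  0  1  1  1  1  1  2  3
 c  0  1  1  1  1  2  2  3

2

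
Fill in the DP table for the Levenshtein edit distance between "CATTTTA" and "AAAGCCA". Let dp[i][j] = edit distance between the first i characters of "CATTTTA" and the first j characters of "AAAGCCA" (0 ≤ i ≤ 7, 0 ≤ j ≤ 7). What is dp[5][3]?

4

   ''  A  A  A  G  C  C  A
''  0  1  2  3  4  5  6  7
 C  1  1  2  3  4  4  5  6
 A  2  1  1  2  3  4  5  5
 T  3  2  2  2  3  4  5  6
 T  4  3  3  3  3  4  5  6
 T  5  4  4  4  4  4  5  6
 T  6  5  5  5  5  5  5  6
 A  7  6  5  5  6  6  6  5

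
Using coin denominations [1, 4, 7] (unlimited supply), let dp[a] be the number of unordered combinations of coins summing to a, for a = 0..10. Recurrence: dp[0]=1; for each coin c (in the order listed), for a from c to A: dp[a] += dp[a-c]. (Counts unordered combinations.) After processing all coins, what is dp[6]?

2

after  coin     0     1     2     3     4     5     6     7     8     9    10
          1     1     1     1     1     1     1     1     1     1     1     1
          4     1     1     1     1     2     2     2     2     3     3     3
          7     1     1     1     1     2     2     2     3     4     4     4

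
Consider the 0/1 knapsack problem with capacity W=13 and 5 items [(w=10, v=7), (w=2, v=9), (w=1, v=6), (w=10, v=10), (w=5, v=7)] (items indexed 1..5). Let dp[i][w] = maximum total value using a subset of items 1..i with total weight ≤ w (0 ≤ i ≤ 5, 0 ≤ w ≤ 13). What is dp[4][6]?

15

i\w   0   1   2   3   4   5   6   7   8   9  10  11  12  13
  0   0   0   0   0   0   0   0   0   0   0   0   0   0   0
  1   0   0   0   0   0   0   0   0   0   0   7   7   7   7
  2   0   0   9   9   9   9   9   9   9   9   9   9  16  16
  3   0   6   9  15  15  15  15  15  15  15  15  15  16  22
  4   0   6   9  15  15  15  15  15  15  15  15  16  19  25
  5   0   6   9  15  15  15  15  16  22  22  22  22  22  25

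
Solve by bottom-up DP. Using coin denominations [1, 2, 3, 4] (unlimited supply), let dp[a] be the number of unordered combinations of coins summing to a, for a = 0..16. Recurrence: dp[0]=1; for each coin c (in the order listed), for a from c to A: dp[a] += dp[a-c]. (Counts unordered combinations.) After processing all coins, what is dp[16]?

64

after  coin     0     1     2     3     4     5     6     7     8     9    10    11    12    13    14    15    16
          1     1     1     1     1     1     1     1     1     1     1     1     1     1     1     1     1     1
          2     1     1     2     2     3     3     4     4     5     5     6     6     7     7     8     8     9
          3     1     1     2     3     4     5     7     8    10    12    14    16    19    21    24    27    30
          4     1     1     2     3     5     6     9    11    15    18    23    27    34    39    47    54    64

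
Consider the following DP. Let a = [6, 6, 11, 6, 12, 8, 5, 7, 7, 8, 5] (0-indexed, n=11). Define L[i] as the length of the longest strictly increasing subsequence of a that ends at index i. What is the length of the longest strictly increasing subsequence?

3

   i    0    1    2    3    4    5    6    7    8    9   10
a[i]    6    6   11    6   12    8    5    7    7    8    5
L[i]    1    1    2    1    3    2    1    2    2    3    1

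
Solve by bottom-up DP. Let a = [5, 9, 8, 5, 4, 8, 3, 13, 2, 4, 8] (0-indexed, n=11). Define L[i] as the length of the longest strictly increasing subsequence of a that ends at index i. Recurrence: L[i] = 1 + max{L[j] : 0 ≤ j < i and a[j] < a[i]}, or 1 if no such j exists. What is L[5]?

2

   i    0    1    2    3    4    5    6    7    8    9   10
a[i]    5    9    8    5    4    8    3   13    2    4    8
L[i]    1    2    2    1    1    2    1    3    1    2    3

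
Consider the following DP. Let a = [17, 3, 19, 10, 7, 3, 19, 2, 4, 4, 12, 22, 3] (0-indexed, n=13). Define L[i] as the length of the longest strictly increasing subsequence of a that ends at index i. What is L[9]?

   i    0    1    2    3    4    5    6    7    8    9   10   11   12
a[i]   17    3   19   10    7    3   19    2    4    4   12   22    3
L[i]    1    1    2    2    2    1    3    1    2    2    3    4    2

2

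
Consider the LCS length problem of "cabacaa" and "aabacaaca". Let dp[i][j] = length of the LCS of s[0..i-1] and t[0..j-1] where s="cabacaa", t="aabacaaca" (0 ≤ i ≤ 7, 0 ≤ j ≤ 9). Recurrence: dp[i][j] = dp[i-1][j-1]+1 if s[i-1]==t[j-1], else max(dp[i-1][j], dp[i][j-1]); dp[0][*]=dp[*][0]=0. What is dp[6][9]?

5

   ''  a  a  b  a  c  a  a  c  a
''  0  0  0  0  0  0  0  0  0  0
 c  0  0  0  0  0  1  1  1  1  1
 a  0  1  1  1  1  1  2  2  2  2
 b  0  1  1  2  2  2  2  2  2  2
 a  0  1  2  2  3  3  3  3  3  3
 c  0  1  2  2  3  4  4  4  4  4
 a  0  1  2  2  3  4  5  5  5  5
 a  0  1  2  2  3  4  5  6  6  6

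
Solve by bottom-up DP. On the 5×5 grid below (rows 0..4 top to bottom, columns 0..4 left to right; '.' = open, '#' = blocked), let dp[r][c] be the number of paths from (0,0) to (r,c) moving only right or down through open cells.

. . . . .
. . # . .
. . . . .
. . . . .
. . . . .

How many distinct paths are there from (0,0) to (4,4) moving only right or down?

r\c   0   1   2   3   4
  0   1   1   1   1   1
  1   1   2   0   1   2
  2   1   3   3   4   6
  3   1   4   7  11  17
  4   1   5  12  23  40

40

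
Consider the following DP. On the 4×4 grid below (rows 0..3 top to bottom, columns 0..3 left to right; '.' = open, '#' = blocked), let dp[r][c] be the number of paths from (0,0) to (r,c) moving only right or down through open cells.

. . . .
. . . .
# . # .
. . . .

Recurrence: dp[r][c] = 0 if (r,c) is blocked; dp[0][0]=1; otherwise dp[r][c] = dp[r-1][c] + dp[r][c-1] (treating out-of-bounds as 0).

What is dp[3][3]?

r\c   0   1   2   3
  0   1   1   1   1
  1   1   2   3   4
  2   0   2   0   4
  3   0   2   2   6

6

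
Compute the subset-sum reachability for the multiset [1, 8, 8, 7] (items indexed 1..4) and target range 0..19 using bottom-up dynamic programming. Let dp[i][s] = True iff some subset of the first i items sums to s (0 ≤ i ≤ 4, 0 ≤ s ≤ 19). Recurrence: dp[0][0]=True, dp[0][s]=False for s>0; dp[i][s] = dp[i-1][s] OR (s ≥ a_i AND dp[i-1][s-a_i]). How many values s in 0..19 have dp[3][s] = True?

i\s   0   1   2   3   4   5   6   7   8   9  10  11  12  13  14  15  16  17  18  19
  0   T   F   F   F   F   F   F   F   F   F   F   F   F   F   F   F   F   F   F   F
  1   T   T   F   F   F   F   F   F   F   F   F   F   F   F   F   F   F   F   F   F
  2   T   T   F   F   F   F   F   F   T   T   F   F   F   F   F   F   F   F   F   F
  3   T   T   F   F   F   F   F   F   T   T   F   F   F   F   F   F   T   T   F   F
  4   T   T   F   F   F   F   F   T   T   T   F   F   F   F   F   T   T   T   F   F

6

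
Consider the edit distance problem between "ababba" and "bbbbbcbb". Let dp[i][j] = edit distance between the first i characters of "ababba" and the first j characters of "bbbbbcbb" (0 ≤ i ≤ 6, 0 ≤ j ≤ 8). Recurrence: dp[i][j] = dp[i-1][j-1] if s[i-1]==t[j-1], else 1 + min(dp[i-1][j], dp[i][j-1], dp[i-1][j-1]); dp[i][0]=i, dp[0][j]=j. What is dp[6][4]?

3

   ''  b  b  b  b  b  c  b  b
''  0  1  2  3  4  5  6  7  8
 a  1  1  2  3  4  5  6  7  8
 b  2  1  1  2  3  4  5  6  7
 a  3  2  2  2  3  4  5  6  7
 b  4  3  2  2  2  3  4  5  6
 b  5  4  3  2  2  2  3  4  5
 a  6  5  4  3  3  3  3  4  5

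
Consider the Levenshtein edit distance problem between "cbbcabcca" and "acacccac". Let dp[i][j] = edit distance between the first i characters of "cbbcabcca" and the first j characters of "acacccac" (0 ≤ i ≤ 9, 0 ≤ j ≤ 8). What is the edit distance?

5

   ''  a  c  a  c  c  c  a  c
''  0  1  2  3  4  5  6  7  8
 c  1  1  1  2  3  4  5  6  7
 b  2  2  2  2  3  4  5  6  7
 b  3  3  3  3  3  4  5  6  7
 c  4  4  3  4  3  3  4  5  6
 a  5  4  4  3  4  4  4  4  5
 b  6  5  5  4  4  5  5  5  5
 c  7  6  5  5  4  4  5  6  5
 c  8  7  6  6  5  4  4  5  6
 a  9  8  7  6  6  5  5  4  5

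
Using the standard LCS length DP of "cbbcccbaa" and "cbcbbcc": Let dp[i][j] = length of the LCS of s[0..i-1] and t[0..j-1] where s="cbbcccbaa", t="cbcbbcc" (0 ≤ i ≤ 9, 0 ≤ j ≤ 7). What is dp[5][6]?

4

   ''  c  b  c  b  b  c  c
''  0  0  0  0  0  0  0  0
 c  0  1  1  1  1  1  1  1
 b  0  1  2  2  2  2  2  2
 b  0  1  2  2  3  3  3  3
 c  0  1  2  3  3  3  4  4
 c  0  1  2  3  3  3  4  5
 c  0  1  2  3  3  3  4  5
 b  0  1  2  3  4  4  4  5
 a  0  1  2  3  4  4  4  5
 a  0  1  2  3  4  4  4  5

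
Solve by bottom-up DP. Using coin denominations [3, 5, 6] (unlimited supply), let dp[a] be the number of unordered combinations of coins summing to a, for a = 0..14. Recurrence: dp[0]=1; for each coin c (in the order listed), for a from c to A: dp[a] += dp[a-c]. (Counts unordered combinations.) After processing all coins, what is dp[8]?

1

after  coin     0     1     2     3     4     5     6     7     8     9    10    11    12    13    14
          3     1     0     0     1     0     0     1     0     0     1     0     0     1     0     0
          5     1     0     0     1     0     1     1     0     1     1     1     1     1     1     1
          6     1     0     0     1     0     1     2     0     1     2     1     2     3     1     2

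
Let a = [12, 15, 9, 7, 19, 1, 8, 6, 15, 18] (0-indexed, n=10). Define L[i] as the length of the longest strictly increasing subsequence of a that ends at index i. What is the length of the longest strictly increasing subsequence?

4

   i    0    1    2    3    4    5    6    7    8    9
a[i]   12   15    9    7   19    1    8    6   15   18
L[i]    1    2    1    1    3    1    2    2    3    4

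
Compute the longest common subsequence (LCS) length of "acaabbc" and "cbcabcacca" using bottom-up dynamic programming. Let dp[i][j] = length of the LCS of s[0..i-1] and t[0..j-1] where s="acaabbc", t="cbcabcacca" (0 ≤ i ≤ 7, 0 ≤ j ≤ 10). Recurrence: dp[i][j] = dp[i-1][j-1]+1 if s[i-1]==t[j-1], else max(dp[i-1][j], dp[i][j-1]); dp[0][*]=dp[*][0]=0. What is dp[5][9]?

   ''  c  b  c  a  b  c  a  c  c  a
''  0  0  0  0  0  0  0  0  0  0  0
 a  0  0  0  0  1  1  1  1  1  1  1
 c  0  1  1  1  1  1  2  2  2  2  2
 a  0  1  1  1  2  2  2  3  3  3  3
 a  0  1  1  1  2  2  2  3  3  3  4
 b  0  1  2  2  2  3  3  3  3  3  4
 b  0  1  2  2  2  3  3  3  3  3  4
 c  0  1  2  3  3  3  4  4  4  4  4

3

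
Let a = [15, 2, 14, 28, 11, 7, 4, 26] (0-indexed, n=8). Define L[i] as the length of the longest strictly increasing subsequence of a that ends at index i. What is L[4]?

2

   i    0    1    2    3    4    5    6    7
a[i]   15    2   14   28   11    7    4   26
L[i]    1    1    2    3    2    2    2    3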